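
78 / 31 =2.52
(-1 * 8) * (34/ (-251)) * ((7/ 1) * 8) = 15232/ 251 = 60.69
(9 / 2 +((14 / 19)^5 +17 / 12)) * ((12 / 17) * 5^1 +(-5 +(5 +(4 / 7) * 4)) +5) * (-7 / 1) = -78188217393 / 168374732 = -464.37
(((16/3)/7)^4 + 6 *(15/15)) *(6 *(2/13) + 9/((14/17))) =443055709/5899257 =75.10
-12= -12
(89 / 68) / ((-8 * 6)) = -89 / 3264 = -0.03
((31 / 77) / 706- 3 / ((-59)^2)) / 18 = -55175 / 3406214196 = -0.00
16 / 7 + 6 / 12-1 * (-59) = 61.79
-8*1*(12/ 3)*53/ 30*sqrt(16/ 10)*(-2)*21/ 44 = 5936*sqrt(10)/ 275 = 68.26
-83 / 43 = -1.93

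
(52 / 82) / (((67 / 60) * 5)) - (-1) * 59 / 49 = 1.32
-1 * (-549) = 549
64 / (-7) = -64 / 7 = -9.14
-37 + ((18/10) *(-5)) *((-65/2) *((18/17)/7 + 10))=348937/119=2932.24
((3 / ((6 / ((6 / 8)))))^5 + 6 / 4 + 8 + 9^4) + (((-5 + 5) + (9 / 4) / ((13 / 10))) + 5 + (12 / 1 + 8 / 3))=8424137989 / 1277952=6591.90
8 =8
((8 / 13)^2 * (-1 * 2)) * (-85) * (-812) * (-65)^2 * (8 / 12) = -441728000 / 3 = -147242666.67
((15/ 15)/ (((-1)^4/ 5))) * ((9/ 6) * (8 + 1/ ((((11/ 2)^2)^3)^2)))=188305702633980/ 3138428376721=60.00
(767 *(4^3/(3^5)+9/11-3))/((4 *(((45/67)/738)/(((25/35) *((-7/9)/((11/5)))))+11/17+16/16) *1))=-459188465060/2051466021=-223.83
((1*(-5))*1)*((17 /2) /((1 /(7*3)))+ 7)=-1855 /2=-927.50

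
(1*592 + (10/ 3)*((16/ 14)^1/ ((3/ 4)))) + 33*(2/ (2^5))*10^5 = 13031366/ 63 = 206847.08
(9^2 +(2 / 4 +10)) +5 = 193 / 2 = 96.50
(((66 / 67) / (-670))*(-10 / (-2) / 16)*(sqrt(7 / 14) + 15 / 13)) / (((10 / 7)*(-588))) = 11*sqrt(2) / 40221440 + 33 / 52287872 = 0.00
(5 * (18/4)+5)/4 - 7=-1/8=-0.12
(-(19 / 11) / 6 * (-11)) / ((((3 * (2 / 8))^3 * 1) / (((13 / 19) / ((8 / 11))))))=572 / 81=7.06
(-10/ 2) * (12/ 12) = -5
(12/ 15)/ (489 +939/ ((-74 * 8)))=0.00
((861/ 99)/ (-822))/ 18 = -287/ 488268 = -0.00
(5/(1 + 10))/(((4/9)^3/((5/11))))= 18225/7744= 2.35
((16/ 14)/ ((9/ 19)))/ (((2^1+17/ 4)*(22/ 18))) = 0.32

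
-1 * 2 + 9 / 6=-0.50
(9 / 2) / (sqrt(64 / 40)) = 9* sqrt(10) / 8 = 3.56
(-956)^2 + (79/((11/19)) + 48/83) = 834548679/913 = 914073.03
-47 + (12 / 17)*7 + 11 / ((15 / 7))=-36.93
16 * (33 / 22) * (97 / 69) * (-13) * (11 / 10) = -482.47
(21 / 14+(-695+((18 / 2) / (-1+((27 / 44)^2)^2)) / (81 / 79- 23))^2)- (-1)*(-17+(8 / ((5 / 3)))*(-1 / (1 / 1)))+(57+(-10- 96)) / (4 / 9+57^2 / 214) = 14145995558318806483423468711 / 29327945363723894355650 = 482338.44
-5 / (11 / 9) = -45 / 11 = -4.09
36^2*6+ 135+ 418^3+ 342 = 73042885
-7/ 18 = -0.39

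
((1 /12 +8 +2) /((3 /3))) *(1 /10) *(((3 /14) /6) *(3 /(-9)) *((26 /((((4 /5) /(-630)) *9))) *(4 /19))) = 7865 /1368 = 5.75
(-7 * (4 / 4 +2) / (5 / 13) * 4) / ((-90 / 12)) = 728 / 25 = 29.12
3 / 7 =0.43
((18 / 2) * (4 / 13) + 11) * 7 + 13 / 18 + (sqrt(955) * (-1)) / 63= 22723 / 234 - sqrt(955) / 63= 96.62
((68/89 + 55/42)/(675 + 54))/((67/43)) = 0.00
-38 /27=-1.41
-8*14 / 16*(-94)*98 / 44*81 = 1305801 / 11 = 118709.18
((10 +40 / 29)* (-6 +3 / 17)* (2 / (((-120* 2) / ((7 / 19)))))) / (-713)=-7623 / 26714684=-0.00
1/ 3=0.33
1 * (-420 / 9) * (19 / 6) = -147.78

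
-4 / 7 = -0.57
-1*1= -1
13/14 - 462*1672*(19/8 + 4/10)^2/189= -22030667/700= -31472.38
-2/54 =-1/27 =-0.04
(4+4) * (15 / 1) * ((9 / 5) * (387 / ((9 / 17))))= 157896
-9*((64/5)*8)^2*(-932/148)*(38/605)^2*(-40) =-6350318862336/67714625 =-93780.61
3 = 3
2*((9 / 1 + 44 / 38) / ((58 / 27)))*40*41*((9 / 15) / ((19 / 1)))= 5127624 / 10469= 489.79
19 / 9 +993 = 8956 / 9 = 995.11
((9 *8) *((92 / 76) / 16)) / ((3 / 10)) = 345 / 19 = 18.16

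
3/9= 1/3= 0.33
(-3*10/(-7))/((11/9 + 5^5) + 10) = 135/98791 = 0.00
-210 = -210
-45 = -45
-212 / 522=-106 / 261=-0.41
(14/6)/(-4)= -7/12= -0.58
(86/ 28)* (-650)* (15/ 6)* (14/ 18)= -69875/ 18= -3881.94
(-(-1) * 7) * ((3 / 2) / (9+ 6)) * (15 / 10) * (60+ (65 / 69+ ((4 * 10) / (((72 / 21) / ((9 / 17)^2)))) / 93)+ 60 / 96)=426503693 / 6593824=64.68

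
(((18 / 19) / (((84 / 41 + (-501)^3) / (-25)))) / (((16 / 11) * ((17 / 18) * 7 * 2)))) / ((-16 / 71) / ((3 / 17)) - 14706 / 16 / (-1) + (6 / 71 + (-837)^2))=5894775 / 422253079359875529577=0.00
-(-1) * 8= 8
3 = 3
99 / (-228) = -0.43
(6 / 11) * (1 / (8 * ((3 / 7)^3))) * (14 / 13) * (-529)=-1270129 / 2574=-493.45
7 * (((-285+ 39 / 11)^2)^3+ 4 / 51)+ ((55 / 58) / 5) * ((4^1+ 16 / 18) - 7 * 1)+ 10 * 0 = 54704515560158882110049087 / 15720832314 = 3479746775966971.37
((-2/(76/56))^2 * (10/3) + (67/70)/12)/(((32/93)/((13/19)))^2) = 1081345269849/37365637120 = 28.94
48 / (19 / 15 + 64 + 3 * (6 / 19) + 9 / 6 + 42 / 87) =793440 / 1127293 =0.70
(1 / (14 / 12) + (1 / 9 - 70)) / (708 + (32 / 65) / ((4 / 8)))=-282685 / 2903292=-0.10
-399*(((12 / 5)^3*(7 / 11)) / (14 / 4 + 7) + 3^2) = -3925.29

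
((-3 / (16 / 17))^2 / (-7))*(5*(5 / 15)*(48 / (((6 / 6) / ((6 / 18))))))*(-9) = 39015 / 112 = 348.35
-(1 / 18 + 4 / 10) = -41 / 90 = -0.46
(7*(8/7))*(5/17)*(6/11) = 240/187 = 1.28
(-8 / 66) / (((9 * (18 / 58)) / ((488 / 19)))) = -56608 / 50787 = -1.11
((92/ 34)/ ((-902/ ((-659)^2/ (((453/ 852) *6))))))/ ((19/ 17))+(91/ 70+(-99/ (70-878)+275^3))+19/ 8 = 163068563207168527/ 7841149140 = 20796513.41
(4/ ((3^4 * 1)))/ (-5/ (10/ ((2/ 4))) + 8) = 16/ 2511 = 0.01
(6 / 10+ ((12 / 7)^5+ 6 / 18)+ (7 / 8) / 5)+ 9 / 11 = 371198441 / 22185240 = 16.73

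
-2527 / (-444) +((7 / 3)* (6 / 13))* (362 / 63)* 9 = 354307 / 5772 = 61.38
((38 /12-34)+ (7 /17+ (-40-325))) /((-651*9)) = 40333 /597618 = 0.07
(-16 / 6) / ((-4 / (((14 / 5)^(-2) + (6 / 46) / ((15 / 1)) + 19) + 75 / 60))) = 229753 / 16905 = 13.59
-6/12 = -1/2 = -0.50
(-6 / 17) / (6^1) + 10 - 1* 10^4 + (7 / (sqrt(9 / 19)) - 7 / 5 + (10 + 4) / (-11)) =-9982.56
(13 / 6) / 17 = 13 / 102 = 0.13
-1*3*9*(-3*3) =243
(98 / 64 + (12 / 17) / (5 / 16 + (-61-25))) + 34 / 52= 7035397 / 3231904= 2.18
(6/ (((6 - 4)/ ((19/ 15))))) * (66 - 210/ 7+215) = 4769/ 5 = 953.80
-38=-38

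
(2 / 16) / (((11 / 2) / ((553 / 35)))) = 79 / 220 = 0.36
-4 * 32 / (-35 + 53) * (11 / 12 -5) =784 / 27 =29.04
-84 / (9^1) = -28 / 3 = -9.33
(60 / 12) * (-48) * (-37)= 8880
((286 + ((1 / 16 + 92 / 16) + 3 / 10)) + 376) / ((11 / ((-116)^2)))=4086419 / 5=817283.80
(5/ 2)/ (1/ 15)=75/ 2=37.50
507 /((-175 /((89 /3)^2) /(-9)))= 4015947 /175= 22948.27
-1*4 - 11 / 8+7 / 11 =-417 / 88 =-4.74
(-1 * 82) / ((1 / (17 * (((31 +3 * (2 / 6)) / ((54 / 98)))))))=-2185792 / 27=-80955.26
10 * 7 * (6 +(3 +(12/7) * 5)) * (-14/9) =-5740/3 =-1913.33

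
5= 5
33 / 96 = 11 / 32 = 0.34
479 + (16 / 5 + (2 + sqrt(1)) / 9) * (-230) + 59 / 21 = -2316 / 7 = -330.86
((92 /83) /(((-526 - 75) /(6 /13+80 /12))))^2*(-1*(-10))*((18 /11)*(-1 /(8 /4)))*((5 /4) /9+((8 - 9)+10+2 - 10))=-67048507040 /41631976330659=-0.00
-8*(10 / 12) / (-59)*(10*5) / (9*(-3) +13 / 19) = -38 / 177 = -0.21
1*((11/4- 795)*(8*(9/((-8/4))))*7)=199647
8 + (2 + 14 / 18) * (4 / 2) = 122 / 9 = 13.56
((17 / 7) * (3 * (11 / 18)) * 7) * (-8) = -748 / 3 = -249.33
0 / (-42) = 0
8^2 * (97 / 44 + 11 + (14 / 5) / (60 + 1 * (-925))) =40195344 / 47575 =844.88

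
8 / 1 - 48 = -40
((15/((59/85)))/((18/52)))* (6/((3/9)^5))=5370300/59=91022.03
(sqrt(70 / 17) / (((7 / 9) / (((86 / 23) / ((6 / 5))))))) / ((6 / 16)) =1720 * sqrt(1190) / 2737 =21.68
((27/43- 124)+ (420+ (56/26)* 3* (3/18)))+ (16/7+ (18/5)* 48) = 9250147/19565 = 472.79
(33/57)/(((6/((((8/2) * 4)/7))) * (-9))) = -88/3591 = -0.02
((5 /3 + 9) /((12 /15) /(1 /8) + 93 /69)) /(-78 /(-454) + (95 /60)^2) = 13365760 /26006211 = 0.51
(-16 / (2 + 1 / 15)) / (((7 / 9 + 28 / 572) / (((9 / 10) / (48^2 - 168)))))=-11583 / 2935576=-0.00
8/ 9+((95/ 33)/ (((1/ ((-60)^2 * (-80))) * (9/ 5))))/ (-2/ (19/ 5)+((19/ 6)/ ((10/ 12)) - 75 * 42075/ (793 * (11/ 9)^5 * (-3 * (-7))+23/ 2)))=407816610306910408/ 58592923774209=6960.17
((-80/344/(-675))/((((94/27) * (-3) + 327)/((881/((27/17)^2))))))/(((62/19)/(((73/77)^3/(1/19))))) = 35756049796433/18958918582985535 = 0.00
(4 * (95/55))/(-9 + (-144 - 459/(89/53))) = -1691/104346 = -0.02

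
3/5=0.60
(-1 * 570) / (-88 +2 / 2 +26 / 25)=14250 / 2149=6.63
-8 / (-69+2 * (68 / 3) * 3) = -8 / 67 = -0.12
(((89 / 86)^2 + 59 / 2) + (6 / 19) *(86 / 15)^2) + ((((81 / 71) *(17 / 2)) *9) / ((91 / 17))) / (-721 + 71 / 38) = 25386905790173443 / 620272047185700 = 40.93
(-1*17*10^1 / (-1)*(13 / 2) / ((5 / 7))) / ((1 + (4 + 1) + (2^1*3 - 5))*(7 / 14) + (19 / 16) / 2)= 49504 / 131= 377.89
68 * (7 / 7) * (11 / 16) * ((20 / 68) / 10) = 11 / 8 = 1.38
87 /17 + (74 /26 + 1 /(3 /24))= 3528 /221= 15.96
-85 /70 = -17 /14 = -1.21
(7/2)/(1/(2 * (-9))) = -63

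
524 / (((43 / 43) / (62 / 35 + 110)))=2049888 / 35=58568.23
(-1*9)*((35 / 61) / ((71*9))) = -35 / 4331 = -0.01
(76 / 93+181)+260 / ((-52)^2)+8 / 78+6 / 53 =46681153 / 256308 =182.13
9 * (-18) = -162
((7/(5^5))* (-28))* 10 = -392/625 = -0.63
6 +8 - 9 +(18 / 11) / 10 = 5.16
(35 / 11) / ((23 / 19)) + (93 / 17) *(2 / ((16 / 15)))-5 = 271335 / 34408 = 7.89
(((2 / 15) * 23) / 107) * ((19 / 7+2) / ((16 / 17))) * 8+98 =371311 / 3745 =99.15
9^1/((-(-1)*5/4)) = 36/5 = 7.20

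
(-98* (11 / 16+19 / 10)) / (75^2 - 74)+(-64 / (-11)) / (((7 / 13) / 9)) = 237407787 / 2442440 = 97.20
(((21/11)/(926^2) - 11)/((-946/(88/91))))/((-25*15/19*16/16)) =-78853477/138406273005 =-0.00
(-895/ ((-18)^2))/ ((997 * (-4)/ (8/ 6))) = 0.00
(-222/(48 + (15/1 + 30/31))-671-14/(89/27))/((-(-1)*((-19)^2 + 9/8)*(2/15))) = -2395696980/170427613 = -14.06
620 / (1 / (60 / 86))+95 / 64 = 1194485 / 2752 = 434.04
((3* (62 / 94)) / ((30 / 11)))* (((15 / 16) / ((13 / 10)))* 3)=15345 / 9776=1.57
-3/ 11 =-0.27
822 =822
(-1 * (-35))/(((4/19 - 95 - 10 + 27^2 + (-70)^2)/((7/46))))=931/965632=0.00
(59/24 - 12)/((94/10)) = -1145/1128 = -1.02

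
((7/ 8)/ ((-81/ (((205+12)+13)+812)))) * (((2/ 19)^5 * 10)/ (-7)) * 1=41680/ 200564019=0.00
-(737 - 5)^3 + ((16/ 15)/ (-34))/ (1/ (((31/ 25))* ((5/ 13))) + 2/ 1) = -392223168.01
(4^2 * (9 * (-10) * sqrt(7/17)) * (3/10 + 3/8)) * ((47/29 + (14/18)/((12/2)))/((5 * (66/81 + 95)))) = -1332126 * sqrt(119)/6376955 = -2.28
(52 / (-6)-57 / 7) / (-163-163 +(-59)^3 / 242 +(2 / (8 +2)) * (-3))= 427130 / 29863701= 0.01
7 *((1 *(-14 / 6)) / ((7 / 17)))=-119 / 3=-39.67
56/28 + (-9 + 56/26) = -63/13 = -4.85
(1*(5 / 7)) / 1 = 5 / 7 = 0.71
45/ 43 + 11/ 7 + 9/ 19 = 17681/ 5719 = 3.09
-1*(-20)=20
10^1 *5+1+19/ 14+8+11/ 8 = 3457/ 56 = 61.73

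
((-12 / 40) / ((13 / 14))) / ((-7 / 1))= 3 / 65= 0.05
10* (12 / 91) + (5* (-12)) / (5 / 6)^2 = -38712 / 455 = -85.08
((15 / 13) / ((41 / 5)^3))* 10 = 18750 / 895973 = 0.02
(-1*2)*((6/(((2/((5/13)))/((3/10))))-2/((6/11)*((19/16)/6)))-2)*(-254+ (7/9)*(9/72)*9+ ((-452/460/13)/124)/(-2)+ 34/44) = -2564979268167/251838730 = -10185.01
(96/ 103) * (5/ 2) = 240/ 103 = 2.33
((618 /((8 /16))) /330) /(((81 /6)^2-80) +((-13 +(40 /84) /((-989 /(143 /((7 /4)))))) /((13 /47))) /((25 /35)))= 17113656 /165636691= 0.10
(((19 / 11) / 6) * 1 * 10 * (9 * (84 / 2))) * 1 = 11970 / 11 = 1088.18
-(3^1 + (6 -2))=-7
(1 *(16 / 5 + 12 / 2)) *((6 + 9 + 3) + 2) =184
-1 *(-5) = 5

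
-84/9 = -28/3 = -9.33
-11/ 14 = -0.79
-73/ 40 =-1.82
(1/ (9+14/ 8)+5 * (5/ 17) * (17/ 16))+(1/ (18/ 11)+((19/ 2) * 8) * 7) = 3308179/ 6192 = 534.27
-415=-415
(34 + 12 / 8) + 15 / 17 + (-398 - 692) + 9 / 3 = -35721 / 34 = -1050.62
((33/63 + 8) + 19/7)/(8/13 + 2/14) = 3068/207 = 14.82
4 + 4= 8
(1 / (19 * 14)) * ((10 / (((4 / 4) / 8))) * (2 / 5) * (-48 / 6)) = -128 / 133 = -0.96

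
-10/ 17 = -0.59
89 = 89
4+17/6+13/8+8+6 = 539/24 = 22.46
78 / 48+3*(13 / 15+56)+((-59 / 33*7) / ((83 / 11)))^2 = 433947649 / 2480040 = 174.98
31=31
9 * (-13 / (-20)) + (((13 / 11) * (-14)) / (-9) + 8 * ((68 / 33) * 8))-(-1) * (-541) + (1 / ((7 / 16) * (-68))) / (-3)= -94582963 / 235620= -401.42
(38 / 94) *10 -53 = -2301 / 47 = -48.96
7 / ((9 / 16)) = 12.44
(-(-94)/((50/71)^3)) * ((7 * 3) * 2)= 353258157/31250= 11304.26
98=98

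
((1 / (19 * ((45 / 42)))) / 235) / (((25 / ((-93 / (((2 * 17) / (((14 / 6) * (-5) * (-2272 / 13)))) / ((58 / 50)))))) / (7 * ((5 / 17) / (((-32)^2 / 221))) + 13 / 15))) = -4844684929 / 68314500000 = -0.07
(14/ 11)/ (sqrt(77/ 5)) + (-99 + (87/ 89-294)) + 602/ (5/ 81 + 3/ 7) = 836.12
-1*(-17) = 17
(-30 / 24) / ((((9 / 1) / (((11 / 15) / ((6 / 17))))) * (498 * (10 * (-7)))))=187 / 22589280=0.00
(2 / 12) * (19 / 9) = 19 / 54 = 0.35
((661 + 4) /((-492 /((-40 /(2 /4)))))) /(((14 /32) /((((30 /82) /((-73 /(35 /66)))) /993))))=-2660000 /4021182297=-0.00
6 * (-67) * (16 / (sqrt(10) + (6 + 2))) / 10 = -4288 / 45 + 536 * sqrt(10) / 45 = -57.62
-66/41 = -1.61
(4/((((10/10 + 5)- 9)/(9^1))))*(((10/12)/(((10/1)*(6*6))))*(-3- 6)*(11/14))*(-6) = -1.18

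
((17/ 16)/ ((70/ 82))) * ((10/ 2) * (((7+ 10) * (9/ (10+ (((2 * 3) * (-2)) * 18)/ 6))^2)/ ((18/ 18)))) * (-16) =-959769/ 4732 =-202.83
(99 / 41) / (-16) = -99 / 656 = -0.15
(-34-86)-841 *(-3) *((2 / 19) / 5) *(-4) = -31584 / 95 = -332.46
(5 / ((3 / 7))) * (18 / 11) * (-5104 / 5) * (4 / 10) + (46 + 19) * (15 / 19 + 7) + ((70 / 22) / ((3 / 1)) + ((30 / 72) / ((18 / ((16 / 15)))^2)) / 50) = -416392532903 / 57135375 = -7287.82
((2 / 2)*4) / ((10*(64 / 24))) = 3 / 20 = 0.15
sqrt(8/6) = 2*sqrt(3)/3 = 1.15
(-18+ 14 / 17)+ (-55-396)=-7959 / 17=-468.18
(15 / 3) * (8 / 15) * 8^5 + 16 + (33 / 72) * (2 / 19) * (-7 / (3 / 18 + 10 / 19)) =41426105 / 474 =87396.85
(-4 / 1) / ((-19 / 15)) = 60 / 19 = 3.16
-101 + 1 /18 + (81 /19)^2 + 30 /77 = -41218663 /500346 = -82.38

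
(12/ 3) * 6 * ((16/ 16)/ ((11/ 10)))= 240/ 11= 21.82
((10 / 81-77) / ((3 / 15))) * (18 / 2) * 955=-29733925 / 9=-3303769.44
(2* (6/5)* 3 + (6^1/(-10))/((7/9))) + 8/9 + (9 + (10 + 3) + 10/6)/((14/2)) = 674/63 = 10.70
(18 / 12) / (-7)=-3 / 14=-0.21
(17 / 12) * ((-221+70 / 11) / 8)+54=5629 / 352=15.99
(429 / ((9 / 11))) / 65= 121 / 15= 8.07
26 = 26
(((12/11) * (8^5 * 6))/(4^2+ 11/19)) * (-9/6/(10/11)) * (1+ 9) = -7471104/35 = -213460.11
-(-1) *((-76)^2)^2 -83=33362093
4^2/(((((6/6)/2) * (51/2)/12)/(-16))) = -4096/17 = -240.94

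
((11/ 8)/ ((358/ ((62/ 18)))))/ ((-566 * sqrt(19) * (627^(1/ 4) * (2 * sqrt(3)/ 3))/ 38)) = -31 * 11^(3/ 4) * 57^(1/ 4)/ 14589216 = -0.00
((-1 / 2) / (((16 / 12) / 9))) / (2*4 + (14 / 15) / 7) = -405 / 976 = -0.41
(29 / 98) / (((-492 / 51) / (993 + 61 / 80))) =-39193993 / 1285760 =-30.48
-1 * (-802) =802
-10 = -10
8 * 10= 80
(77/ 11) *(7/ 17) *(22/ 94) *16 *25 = 215600/ 799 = 269.84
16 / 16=1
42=42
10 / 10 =1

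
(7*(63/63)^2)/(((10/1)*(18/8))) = 0.31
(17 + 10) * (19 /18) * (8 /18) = 12.67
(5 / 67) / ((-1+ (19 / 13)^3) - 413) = -10985 / 60480833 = -0.00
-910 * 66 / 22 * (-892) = 2435160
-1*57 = -57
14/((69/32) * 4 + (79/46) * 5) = 2576/3167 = 0.81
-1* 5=-5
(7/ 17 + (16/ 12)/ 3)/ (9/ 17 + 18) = 0.05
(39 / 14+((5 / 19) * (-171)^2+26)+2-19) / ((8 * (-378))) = -35965 / 14112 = -2.55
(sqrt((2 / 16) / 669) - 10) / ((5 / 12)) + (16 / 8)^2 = -20 + sqrt(1338) / 1115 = -19.97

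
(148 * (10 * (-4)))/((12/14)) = -20720/3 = -6906.67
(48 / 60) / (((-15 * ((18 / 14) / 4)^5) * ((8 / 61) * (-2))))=262458112 / 4428675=59.26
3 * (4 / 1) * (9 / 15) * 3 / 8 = 27 / 10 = 2.70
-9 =-9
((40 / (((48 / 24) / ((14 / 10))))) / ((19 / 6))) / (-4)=-42 / 19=-2.21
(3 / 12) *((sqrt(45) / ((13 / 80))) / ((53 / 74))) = 4440 *sqrt(5) / 689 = 14.41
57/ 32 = 1.78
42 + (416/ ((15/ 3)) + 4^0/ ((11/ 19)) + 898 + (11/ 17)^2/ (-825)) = 244368164/ 238425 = 1024.93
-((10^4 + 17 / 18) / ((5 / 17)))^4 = -87710132076734864420317441 / 65610000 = -1336840909567670544.43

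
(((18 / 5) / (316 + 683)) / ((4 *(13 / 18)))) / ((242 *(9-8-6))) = -3 / 2910050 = -0.00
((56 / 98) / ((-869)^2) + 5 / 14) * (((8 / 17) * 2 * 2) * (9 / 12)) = 45309756 / 89864159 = 0.50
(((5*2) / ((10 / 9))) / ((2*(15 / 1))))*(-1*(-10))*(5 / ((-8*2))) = -15 / 16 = -0.94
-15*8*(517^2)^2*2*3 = -51439254855120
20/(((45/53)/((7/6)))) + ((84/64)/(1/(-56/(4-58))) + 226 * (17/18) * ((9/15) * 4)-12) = 285719/540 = 529.11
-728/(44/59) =-10738/11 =-976.18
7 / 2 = 3.50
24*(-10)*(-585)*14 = 1965600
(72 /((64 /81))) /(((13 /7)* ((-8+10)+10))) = 1701 /416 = 4.09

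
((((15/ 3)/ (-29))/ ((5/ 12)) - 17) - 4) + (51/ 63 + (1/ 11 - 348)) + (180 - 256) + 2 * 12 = -2817019/ 6699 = -420.51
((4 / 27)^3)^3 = 262144 / 7625597484987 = 0.00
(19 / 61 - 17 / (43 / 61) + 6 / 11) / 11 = -2.11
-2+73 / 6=61 / 6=10.17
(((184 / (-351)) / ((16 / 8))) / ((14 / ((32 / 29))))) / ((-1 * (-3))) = -0.01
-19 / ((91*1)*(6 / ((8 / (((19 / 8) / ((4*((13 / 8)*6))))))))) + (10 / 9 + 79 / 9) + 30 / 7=605 / 63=9.60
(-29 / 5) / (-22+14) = 29 / 40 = 0.72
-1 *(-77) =77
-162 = -162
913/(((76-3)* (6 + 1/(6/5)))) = 5478/2993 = 1.83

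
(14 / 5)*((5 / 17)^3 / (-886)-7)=-213293857 / 10882295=-19.60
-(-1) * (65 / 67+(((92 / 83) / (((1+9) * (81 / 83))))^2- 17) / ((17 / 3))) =-2.03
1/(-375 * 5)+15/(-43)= -28168/80625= -0.35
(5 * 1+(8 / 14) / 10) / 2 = 177 / 70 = 2.53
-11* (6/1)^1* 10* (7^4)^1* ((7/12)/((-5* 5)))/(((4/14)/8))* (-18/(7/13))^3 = -193372347168/5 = -38674469433.60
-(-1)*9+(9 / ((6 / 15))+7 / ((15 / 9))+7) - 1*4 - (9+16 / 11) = 3107 / 110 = 28.25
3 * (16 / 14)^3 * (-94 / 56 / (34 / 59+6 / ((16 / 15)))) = -8518656 / 7027727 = -1.21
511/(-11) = -46.45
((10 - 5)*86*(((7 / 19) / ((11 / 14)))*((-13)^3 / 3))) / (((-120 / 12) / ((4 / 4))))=9258158 / 627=14765.80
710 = 710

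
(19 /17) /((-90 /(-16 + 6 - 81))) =1729 /1530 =1.13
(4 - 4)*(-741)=0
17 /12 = 1.42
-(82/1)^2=-6724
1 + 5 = 6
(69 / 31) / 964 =69 / 29884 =0.00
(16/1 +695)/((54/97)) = 7663/6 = 1277.17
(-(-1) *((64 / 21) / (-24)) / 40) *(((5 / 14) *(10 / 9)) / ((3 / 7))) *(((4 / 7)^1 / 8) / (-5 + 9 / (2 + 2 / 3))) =20 / 154791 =0.00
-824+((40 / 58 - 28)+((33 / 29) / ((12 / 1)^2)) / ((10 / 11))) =-11850119 / 13920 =-851.30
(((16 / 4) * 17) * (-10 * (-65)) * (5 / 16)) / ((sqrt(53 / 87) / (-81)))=-2237625 * sqrt(4611) / 106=-1433438.29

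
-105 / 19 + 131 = 2384 / 19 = 125.47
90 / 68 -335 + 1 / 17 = -11343 / 34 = -333.62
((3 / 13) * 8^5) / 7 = 98304 / 91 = 1080.26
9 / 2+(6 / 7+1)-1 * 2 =61 / 14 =4.36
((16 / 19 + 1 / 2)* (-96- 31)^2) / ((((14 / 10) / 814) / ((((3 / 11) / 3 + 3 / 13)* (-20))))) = -140002945800 / 1729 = -80973363.68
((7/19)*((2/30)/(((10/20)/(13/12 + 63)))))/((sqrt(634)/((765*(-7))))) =-640577*sqrt(634)/24092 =-669.49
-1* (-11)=11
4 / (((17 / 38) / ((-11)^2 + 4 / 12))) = 55328 / 51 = 1084.86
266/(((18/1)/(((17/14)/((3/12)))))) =646/9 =71.78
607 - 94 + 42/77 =5649/11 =513.55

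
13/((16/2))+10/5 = 29/8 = 3.62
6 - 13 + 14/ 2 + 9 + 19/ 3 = 46/ 3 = 15.33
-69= -69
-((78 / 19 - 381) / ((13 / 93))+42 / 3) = 662515 / 247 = 2682.25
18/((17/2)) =36/17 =2.12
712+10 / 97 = 69074 / 97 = 712.10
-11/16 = -0.69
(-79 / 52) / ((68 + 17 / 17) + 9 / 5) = -395 / 18408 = -0.02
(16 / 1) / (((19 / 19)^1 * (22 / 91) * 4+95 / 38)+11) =2912 / 2633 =1.11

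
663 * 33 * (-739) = -16168581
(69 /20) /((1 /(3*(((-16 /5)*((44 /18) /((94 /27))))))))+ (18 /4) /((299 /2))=-8159301 /351325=-23.22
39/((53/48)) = 35.32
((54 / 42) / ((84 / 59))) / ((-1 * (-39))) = 59 / 2548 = 0.02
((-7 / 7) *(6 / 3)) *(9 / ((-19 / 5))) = 4.74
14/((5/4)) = 56/5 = 11.20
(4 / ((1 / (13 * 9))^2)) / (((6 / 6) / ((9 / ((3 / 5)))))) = 821340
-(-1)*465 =465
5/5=1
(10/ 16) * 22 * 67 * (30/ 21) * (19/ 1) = 350075/ 14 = 25005.36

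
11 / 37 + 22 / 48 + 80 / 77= 122707 / 68376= 1.79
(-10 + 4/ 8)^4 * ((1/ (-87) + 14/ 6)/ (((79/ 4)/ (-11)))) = -144786631/ 13746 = -10533.00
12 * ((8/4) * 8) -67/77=14717/77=191.13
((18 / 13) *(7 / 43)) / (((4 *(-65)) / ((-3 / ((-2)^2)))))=189 / 290680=0.00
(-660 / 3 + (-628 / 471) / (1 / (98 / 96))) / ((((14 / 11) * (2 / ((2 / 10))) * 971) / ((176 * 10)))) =-1928498 / 61173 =-31.53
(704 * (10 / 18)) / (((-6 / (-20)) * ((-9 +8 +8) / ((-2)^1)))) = -70400 / 189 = -372.49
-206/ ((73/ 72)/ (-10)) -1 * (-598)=191974/ 73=2629.78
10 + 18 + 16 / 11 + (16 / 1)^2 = 3140 / 11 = 285.45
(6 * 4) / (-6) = -4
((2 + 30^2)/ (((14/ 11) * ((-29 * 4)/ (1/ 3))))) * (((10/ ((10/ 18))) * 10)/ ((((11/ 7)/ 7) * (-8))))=47355/ 232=204.12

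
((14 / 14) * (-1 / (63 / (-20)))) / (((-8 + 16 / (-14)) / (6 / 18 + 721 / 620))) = -2783 / 53568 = -0.05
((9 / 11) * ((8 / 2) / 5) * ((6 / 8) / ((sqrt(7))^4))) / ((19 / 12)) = 324 / 51205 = 0.01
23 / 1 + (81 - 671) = -567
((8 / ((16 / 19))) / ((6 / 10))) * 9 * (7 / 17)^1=1995 / 34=58.68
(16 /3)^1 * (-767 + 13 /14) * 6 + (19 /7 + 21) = -171434 /7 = -24490.57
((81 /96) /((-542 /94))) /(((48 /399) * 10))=-168777 /1387520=-0.12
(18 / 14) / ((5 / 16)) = 144 / 35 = 4.11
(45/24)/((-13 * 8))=-15/832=-0.02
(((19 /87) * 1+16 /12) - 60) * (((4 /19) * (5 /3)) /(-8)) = 2825 /1102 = 2.56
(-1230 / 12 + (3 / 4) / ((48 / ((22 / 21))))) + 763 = 660.52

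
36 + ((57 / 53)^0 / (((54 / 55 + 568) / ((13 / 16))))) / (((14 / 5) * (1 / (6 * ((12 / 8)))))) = 252386991 / 7009856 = 36.00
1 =1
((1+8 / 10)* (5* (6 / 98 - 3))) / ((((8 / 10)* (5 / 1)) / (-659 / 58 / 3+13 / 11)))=17.23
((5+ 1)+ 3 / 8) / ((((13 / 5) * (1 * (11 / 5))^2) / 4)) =6375 / 3146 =2.03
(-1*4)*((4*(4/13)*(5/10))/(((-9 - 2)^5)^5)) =32/1408511772640488386543793263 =0.00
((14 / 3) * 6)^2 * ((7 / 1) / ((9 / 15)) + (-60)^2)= 8494640 / 3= 2831546.67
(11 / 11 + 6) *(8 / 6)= 28 / 3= 9.33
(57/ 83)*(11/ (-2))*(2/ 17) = -627/ 1411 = -0.44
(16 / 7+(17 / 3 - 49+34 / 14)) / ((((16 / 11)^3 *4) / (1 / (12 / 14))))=-1079441 / 294912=-3.66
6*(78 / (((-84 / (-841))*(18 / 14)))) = 10933 / 3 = 3644.33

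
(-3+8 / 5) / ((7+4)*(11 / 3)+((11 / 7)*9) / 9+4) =-147 / 4820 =-0.03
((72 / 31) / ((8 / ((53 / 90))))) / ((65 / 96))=2544 / 10075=0.25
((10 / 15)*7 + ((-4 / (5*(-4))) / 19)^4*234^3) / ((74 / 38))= 1178747462 / 475843125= 2.48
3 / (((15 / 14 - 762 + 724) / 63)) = -2646 / 517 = -5.12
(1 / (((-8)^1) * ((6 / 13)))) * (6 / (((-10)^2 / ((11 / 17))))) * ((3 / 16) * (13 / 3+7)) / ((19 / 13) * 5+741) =-0.00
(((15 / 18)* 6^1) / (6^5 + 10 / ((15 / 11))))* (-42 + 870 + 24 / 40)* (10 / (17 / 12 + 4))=149148 / 151775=0.98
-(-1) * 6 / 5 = 6 / 5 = 1.20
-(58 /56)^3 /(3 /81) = -658503 /21952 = -30.00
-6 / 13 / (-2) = 3 / 13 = 0.23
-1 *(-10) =10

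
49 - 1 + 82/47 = 2338/47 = 49.74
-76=-76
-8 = -8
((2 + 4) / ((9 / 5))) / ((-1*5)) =-2 / 3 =-0.67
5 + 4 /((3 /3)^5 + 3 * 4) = 69 /13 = 5.31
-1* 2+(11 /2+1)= 9 /2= 4.50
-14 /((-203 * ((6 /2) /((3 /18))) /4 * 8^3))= 1 /33408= 0.00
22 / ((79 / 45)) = 990 / 79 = 12.53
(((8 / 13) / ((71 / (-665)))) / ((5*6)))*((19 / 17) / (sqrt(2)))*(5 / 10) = -2527*sqrt(2) / 47073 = -0.08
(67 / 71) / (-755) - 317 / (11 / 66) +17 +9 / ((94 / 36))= -4740454114 / 2519435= -1881.55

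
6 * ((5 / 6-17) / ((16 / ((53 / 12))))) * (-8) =5141 / 24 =214.21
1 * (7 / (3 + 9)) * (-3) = -7 / 4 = -1.75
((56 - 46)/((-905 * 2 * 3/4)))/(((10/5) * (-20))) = 0.00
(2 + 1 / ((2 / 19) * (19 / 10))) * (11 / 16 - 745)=-83363 / 16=-5210.19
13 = 13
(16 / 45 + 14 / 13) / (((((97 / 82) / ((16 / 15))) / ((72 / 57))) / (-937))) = -8241522176 / 5390775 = -1528.82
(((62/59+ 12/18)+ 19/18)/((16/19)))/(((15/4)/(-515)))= -5763365/12744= -452.24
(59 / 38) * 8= 236 / 19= 12.42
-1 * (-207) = 207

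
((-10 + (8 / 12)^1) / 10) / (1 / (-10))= 28 / 3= 9.33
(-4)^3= -64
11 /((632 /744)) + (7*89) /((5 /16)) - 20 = 784687 /395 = 1986.55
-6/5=-1.20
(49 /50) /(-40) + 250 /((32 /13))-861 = -759.46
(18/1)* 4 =72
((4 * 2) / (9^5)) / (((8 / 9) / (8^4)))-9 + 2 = -41831 / 6561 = -6.38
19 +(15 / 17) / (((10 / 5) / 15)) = 871 / 34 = 25.62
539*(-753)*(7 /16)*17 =-48298173 /16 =-3018635.81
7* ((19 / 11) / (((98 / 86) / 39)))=31863 / 77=413.81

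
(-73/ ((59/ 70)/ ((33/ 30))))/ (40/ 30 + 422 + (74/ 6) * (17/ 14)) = -236082/ 1086131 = -0.22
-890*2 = -1780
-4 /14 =-2 /7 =-0.29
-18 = -18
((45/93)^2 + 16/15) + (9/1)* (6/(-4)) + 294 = 281.80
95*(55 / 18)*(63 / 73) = 36575 / 146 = 250.51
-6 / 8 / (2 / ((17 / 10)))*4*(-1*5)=51 / 4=12.75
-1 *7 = -7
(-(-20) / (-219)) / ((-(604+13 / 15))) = 100 / 662329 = 0.00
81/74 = 1.09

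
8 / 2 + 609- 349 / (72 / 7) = 41693 / 72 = 579.07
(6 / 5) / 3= 2 / 5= 0.40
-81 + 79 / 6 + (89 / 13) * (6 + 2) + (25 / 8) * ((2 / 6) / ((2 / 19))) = -659 / 208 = -3.17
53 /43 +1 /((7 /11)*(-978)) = 362365 /294378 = 1.23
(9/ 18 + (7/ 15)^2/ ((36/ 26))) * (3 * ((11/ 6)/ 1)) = 14641/ 4050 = 3.62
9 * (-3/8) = -27/8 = -3.38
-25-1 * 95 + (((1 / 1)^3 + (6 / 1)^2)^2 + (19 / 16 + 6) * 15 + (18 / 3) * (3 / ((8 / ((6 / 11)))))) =239015 / 176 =1358.04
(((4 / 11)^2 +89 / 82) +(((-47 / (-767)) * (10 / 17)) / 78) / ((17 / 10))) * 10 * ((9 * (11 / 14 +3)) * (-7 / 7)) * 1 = -83047158123015 / 200139966026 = -414.95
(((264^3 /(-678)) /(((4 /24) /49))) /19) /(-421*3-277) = 2927232 /10735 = 272.68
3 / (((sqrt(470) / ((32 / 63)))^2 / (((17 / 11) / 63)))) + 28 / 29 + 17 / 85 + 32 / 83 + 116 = 60962634684319 / 518605396155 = 117.55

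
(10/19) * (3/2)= 15/19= 0.79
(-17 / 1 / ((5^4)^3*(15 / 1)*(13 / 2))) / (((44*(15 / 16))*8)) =-17 / 7855224609375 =-0.00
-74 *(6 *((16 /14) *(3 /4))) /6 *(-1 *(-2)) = -888 /7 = -126.86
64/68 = 16/17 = 0.94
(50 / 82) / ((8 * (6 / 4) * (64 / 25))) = 625 / 31488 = 0.02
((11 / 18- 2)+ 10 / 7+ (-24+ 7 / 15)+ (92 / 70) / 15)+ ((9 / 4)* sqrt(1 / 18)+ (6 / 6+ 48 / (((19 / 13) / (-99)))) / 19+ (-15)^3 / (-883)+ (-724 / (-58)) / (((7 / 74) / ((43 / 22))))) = 3* sqrt(2) / 8+ 3078037561241 / 45758428650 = 67.80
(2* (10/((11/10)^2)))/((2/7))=7000/121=57.85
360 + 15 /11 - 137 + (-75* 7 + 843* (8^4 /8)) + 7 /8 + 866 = 38032037 /88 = 432182.24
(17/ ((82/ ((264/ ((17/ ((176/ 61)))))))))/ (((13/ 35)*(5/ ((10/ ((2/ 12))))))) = 9757440/ 32513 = 300.11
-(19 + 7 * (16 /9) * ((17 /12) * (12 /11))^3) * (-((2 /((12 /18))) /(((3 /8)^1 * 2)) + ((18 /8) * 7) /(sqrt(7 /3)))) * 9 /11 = 3111428 /14641 + 7000713 * sqrt(21) /58564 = 760.31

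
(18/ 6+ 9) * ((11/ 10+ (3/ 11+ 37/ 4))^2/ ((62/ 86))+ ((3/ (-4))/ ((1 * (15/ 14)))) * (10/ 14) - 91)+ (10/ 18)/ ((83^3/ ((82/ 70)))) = 780.28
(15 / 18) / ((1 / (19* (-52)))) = -2470 / 3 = -823.33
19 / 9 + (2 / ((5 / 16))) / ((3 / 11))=1151 / 45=25.58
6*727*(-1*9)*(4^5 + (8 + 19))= -41260158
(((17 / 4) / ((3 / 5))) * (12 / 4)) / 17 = 5 / 4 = 1.25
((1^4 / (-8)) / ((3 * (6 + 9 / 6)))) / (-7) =1 / 1260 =0.00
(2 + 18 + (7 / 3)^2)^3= 12008989 / 729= 16473.24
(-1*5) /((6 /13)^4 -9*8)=0.07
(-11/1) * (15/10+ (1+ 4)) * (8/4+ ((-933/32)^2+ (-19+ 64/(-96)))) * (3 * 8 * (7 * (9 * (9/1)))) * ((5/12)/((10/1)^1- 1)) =-38396282925/1024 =-37496370.04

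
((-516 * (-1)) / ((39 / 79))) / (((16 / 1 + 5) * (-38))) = -6794 / 5187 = -1.31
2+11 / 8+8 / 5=199 / 40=4.98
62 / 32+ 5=111 / 16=6.94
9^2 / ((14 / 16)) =92.57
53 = 53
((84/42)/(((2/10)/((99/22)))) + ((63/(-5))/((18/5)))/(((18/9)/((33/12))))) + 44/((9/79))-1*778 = -50629/144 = -351.59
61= 61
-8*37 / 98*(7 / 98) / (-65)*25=370 / 4459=0.08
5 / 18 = 0.28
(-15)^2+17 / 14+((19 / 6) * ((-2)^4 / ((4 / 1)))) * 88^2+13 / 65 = 20646587 / 210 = 98317.08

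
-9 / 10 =-0.90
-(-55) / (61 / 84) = 75.74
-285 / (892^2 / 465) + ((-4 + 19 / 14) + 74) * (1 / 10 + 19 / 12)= 3340432539 / 27848240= 119.95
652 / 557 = 1.17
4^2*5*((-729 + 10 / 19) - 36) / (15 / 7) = -1626800 / 57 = -28540.35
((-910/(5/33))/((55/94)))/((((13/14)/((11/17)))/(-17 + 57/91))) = 25883088/221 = 117118.05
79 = 79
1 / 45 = 0.02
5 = 5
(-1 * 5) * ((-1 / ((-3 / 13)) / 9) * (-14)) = 910 / 27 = 33.70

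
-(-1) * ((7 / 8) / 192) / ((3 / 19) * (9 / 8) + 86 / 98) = 6517 / 1508928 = 0.00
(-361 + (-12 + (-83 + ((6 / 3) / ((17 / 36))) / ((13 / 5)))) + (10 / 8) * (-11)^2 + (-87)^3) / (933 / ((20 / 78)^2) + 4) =-14559615275 / 313707953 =-46.41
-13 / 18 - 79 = -1435 / 18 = -79.72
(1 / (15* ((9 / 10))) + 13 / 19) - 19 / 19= -124 / 513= -0.24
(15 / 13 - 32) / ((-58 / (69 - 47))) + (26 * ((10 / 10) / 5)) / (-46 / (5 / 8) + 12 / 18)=2398114 / 206219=11.63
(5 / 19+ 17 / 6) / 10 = 353 / 1140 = 0.31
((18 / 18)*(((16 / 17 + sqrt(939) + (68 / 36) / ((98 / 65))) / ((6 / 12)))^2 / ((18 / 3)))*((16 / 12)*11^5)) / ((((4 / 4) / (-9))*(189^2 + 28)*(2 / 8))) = -273385008416320504 / 2009272866741 -169539031904*sqrt(939) / 268010253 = -155446.01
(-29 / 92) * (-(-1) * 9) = -2.84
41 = 41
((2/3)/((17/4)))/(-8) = -1/51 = -0.02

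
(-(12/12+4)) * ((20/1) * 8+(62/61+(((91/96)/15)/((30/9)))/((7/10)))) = -4715353/5856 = -805.22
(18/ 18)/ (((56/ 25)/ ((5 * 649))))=81125/ 56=1448.66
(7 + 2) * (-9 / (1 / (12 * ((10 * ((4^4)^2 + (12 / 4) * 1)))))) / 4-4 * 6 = -159259794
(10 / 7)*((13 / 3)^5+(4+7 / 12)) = 7448135 / 3402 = 2189.34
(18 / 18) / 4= 0.25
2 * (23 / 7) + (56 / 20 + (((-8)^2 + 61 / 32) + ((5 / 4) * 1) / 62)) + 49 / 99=260521039 / 3437280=75.79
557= 557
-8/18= -4/9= -0.44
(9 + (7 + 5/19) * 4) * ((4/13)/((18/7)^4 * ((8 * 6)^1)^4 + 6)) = 1157282/22940384038039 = 0.00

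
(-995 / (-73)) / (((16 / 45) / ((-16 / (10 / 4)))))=-17910 / 73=-245.34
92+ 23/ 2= 207/ 2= 103.50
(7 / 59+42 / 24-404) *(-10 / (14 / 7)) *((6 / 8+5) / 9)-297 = 8390533 / 8496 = 987.59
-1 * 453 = -453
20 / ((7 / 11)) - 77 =-319 / 7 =-45.57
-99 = -99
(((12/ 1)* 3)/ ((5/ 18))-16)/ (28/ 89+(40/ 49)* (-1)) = -619262/ 2735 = -226.42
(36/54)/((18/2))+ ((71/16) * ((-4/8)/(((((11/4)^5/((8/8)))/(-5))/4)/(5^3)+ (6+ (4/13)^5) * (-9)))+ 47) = 65400239102826553/1388095228501461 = 47.12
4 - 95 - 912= -1003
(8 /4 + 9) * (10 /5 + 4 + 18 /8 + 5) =583 /4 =145.75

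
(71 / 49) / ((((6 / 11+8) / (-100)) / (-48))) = 1874400 / 2303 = 813.89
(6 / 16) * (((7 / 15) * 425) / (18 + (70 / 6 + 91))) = 1785 / 2896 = 0.62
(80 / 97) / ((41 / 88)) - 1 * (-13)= 58741 / 3977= 14.77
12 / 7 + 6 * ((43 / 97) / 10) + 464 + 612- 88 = 3360983 / 3395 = 989.98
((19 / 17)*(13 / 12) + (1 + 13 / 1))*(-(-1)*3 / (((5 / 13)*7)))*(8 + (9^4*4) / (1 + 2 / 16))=235337726 / 595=395525.59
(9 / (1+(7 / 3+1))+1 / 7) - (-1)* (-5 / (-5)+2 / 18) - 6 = -2186 / 819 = -2.67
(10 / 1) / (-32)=-5 / 16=-0.31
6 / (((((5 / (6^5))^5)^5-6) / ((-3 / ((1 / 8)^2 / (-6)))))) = -128383741265524175362081708406478202006092879607737991230583411924974583144283431953349159112159526912 / 111444219848545291112918149658401217019177846881717006276548100629318214534968256605925698963463131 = -1152.00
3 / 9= 1 / 3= 0.33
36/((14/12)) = 216/7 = 30.86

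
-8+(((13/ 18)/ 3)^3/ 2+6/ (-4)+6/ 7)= -19037765/ 2204496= -8.64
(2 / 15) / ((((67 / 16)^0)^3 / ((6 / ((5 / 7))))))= 1.12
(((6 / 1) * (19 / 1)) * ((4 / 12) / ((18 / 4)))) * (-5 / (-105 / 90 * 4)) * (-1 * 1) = -9.05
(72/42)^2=144/49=2.94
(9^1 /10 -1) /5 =-1 /50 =-0.02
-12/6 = -2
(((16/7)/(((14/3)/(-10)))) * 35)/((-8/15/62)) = 139500/7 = 19928.57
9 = 9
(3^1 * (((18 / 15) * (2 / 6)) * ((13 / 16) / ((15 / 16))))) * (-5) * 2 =-52 / 5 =-10.40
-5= -5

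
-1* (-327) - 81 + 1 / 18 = 4429 / 18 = 246.06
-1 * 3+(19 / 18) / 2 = -89 / 36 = -2.47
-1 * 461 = -461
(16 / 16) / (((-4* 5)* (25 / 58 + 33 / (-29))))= 29 / 410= 0.07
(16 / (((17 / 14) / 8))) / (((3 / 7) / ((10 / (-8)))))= -15680 / 51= -307.45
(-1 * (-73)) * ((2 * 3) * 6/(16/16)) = 2628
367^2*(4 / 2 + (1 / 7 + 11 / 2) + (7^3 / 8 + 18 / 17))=6613364589 / 952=6946811.54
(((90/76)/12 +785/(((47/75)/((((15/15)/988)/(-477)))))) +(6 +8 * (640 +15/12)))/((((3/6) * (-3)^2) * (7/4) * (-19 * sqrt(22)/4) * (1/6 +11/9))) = -43338812636 * sqrt(22)/9644466975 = -21.08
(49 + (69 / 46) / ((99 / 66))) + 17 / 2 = 117 / 2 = 58.50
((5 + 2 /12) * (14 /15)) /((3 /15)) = 217 /9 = 24.11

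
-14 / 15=-0.93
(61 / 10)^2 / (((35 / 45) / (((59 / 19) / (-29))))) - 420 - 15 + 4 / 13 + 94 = -1733951363 / 5014100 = -345.82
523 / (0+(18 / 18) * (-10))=-523 / 10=-52.30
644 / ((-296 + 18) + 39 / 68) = -6256 / 2695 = -2.32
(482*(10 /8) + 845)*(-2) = -2895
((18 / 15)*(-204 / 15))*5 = -408 / 5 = -81.60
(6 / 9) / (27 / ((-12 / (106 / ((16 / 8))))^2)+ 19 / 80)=80 / 63231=0.00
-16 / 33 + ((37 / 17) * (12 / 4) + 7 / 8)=31055 / 4488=6.92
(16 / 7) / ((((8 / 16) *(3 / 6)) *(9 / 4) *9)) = 256 / 567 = 0.45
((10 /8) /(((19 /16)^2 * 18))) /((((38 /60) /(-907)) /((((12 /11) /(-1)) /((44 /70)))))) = 101584000 /829939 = 122.40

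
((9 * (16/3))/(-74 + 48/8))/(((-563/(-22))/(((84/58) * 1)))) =-11088/277559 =-0.04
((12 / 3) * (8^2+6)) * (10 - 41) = -8680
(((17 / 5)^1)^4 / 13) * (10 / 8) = 83521 / 6500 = 12.85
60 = 60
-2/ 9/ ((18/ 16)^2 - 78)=128/ 44199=0.00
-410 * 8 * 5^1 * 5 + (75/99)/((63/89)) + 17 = -170440432/2079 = -81981.93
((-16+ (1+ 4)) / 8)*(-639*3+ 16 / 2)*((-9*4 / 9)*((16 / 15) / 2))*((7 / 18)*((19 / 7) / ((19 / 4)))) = -167992 / 135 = -1244.39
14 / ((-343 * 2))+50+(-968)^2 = 45916625 / 49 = 937073.98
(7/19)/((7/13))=13/19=0.68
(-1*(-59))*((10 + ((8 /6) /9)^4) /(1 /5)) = 1567826470 /531441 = 2950.14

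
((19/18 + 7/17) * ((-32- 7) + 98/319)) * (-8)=22168028/48807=454.20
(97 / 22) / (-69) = -97 / 1518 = -0.06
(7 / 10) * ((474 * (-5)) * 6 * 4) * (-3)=119448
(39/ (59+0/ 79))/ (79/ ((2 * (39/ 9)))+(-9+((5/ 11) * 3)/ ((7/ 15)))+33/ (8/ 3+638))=12505493/ 58438910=0.21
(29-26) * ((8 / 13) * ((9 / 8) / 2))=27 / 26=1.04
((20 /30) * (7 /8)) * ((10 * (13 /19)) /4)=455 /456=1.00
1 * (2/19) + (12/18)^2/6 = 92/513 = 0.18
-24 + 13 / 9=-203 / 9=-22.56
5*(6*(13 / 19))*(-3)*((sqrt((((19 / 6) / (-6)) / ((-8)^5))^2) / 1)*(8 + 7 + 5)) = -325 / 16384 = -0.02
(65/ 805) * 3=39/ 161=0.24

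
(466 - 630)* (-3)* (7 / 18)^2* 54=4018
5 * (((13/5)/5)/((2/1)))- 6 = -47/10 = -4.70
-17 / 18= -0.94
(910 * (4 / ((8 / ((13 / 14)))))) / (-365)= -169 / 146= -1.16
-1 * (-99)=99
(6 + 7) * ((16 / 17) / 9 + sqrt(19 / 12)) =208 / 153 + 13 * sqrt(57) / 6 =17.72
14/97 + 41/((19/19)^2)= 41.14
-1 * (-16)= 16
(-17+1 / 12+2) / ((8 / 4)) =-179 / 24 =-7.46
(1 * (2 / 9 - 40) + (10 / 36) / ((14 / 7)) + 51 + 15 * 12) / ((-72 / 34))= -117113 / 1296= -90.36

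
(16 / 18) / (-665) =-8 / 5985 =-0.00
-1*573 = -573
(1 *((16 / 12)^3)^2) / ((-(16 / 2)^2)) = -64 / 729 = -0.09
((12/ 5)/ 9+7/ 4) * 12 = 121/ 5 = 24.20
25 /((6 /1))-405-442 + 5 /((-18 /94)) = -15641 /18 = -868.94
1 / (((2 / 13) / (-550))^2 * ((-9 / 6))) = -25561250 / 3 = -8520416.67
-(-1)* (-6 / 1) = -6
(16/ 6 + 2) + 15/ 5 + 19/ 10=9.57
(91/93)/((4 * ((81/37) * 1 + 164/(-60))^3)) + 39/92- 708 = -55702462569381/78554370016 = -709.09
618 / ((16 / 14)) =2163 / 4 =540.75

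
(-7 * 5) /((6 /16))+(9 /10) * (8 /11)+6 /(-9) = -5134 /55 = -93.35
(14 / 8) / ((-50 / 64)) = -56 / 25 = -2.24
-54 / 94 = -27 / 47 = -0.57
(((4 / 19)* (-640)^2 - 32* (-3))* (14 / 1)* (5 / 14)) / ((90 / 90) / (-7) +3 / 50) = -2870392000 / 551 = -5209422.87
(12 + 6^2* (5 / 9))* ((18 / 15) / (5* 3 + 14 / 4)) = 2.08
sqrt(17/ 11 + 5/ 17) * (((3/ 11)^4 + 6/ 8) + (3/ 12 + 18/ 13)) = 909848 * sqrt(16082)/ 35592271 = 3.24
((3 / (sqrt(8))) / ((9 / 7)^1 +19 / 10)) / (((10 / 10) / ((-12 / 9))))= -70*sqrt(2) / 223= -0.44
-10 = -10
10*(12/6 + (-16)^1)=-140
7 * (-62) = -434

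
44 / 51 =0.86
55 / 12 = 4.58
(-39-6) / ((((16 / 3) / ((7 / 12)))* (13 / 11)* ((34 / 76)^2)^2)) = -451562265 / 4343092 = -103.97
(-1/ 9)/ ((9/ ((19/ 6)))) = -19/ 486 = -0.04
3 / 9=1 / 3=0.33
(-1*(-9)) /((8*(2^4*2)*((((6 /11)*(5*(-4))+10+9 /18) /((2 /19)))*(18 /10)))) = -0.01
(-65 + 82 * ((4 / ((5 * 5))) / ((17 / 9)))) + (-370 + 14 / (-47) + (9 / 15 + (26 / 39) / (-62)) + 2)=-790928803 / 1857675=-425.76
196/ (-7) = -28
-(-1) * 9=9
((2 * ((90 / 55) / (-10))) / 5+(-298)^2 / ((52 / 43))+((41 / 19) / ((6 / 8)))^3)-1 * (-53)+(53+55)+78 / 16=389949408956729 / 5296519800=73623.70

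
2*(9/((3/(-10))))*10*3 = -1800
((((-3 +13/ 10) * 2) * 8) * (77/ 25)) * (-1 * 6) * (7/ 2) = 219912/ 125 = 1759.30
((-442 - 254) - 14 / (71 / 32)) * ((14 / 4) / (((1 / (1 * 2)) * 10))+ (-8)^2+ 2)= -16629644 / 355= -46844.07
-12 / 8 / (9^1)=-1 / 6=-0.17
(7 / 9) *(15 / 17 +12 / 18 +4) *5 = 9905 / 459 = 21.58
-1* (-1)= 1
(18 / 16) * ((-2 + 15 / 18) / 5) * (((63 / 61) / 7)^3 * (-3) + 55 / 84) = -12300247 / 72633920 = -0.17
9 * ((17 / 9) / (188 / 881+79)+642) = 403244263 / 69787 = 5778.21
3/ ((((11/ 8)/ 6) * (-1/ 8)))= -1152/ 11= -104.73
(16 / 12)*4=16 / 3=5.33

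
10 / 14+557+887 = 10113 / 7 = 1444.71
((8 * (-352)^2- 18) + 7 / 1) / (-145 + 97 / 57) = -56499597 / 8168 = -6917.19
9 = 9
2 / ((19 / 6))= 12 / 19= 0.63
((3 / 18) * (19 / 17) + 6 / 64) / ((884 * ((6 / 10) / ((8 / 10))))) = 457 / 1082016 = 0.00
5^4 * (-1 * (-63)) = 39375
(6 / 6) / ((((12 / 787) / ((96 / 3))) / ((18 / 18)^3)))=6296 / 3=2098.67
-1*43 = -43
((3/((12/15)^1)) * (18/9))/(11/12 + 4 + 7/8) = 180/139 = 1.29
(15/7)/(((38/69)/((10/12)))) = 1725/532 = 3.24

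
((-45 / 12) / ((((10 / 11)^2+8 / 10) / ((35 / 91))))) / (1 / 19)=-287375 / 17056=-16.85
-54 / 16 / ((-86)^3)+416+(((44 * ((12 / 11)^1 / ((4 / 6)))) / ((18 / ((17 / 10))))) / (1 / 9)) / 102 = 10599237319 / 25442240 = 416.60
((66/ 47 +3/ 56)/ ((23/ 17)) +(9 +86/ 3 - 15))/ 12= 4312135/ 2179296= 1.98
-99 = -99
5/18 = 0.28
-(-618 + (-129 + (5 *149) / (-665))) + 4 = 100032 / 133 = 752.12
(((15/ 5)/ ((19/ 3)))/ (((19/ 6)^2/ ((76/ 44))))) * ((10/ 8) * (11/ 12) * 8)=270/ 361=0.75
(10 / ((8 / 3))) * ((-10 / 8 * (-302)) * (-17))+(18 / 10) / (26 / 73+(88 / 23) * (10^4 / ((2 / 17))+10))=-87615694926477 / 3640698920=-24065.62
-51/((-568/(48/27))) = 34/213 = 0.16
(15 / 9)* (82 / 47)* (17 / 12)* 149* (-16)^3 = -1063454720 / 423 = -2514077.35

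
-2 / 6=-1 / 3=-0.33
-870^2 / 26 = -378450 / 13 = -29111.54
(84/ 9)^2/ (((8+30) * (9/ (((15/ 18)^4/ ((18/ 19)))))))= 30625/ 236196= 0.13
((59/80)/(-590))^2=0.00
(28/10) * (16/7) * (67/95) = 2144/475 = 4.51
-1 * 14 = -14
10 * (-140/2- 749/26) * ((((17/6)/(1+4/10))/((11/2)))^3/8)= -1126919375/183134952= -6.15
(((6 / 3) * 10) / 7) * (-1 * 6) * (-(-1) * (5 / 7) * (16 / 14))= -4800 / 343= -13.99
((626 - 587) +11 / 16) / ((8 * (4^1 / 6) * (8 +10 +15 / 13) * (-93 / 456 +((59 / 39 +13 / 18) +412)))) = 18350865 / 19556470624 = 0.00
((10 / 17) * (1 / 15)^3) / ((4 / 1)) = 1 / 22950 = 0.00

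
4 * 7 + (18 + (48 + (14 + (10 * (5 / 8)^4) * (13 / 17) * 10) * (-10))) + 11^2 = -362825 / 8704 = -41.68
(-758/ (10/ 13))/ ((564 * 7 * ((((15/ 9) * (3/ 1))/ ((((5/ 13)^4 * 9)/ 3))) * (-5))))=1895/ 2891252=0.00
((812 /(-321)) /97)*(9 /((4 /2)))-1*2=-21976 /10379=-2.12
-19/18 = -1.06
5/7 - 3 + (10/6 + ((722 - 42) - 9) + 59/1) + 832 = 32789/21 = 1561.38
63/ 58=1.09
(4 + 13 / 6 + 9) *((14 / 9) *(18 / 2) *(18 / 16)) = 1911 / 8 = 238.88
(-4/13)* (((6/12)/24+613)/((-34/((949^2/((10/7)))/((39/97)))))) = 21294231035/2448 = 8698623.79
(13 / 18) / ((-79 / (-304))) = 1976 / 711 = 2.78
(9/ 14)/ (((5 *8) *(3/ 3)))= 9/ 560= 0.02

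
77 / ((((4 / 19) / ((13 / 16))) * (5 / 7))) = 133133 / 320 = 416.04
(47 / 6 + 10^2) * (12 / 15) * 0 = 0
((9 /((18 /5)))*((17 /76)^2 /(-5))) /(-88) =289 /1016576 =0.00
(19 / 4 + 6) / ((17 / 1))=43 / 68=0.63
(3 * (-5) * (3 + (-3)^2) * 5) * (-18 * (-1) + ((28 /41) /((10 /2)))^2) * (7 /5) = -190822968 /8405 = -22703.51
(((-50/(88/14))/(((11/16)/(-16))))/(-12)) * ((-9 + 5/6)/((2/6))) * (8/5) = 219520/363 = 604.74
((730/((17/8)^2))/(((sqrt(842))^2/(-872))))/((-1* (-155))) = -4073984/3771739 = -1.08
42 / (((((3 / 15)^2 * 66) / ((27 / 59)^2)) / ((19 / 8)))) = 2423925 / 306328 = 7.91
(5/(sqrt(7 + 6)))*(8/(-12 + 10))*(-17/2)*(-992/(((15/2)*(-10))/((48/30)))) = 269824*sqrt(13)/975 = 997.81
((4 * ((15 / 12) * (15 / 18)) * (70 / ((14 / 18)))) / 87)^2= 15625 / 841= 18.58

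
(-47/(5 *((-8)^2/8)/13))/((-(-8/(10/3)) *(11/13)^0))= -611/96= -6.36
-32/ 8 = -4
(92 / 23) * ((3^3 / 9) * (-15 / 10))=-18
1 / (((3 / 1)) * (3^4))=1 / 243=0.00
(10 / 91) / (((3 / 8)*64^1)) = 5 / 1092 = 0.00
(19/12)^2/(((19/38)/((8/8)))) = 361/72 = 5.01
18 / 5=3.60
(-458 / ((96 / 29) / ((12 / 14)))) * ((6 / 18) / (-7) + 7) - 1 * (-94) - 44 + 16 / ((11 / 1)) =-4999915 / 6468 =-773.02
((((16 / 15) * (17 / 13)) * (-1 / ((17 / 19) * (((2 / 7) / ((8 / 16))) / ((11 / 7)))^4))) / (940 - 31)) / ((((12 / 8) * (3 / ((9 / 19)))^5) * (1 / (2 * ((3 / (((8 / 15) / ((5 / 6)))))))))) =-658845 / 10951134272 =-0.00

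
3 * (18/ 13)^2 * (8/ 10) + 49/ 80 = 70489/ 13520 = 5.21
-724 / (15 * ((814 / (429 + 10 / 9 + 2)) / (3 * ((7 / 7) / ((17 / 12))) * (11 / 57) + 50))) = -1291.59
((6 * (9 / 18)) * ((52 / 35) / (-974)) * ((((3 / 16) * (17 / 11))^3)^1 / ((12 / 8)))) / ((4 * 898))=-1724463 / 83447118684160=-0.00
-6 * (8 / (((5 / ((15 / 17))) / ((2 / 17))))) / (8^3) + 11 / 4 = 12707 / 4624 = 2.75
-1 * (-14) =14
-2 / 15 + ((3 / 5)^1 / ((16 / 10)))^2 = 7 / 960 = 0.01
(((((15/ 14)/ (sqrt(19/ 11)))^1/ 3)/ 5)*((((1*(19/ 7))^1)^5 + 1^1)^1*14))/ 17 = 2492906*sqrt(209)/ 5428661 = 6.64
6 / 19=0.32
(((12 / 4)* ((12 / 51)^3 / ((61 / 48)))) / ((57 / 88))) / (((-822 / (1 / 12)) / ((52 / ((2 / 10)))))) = -2928640 / 2340302637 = -0.00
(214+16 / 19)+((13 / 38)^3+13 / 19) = 11828557 / 54872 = 215.57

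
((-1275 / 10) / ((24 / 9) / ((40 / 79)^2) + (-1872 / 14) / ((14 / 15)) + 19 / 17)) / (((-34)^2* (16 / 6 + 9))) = 0.00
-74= -74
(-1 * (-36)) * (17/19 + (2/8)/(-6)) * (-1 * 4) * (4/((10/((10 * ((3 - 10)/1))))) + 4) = 56016/19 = 2948.21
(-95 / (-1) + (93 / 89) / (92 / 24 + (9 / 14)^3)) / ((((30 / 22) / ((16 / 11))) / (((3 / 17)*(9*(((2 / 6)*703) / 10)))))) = 4826448878952 / 1276328975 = 3781.51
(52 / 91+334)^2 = 5484964 / 49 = 111938.04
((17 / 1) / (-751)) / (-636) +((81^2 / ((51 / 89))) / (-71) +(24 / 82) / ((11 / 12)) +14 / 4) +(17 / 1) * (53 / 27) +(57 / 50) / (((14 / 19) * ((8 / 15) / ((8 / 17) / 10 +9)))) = -97.83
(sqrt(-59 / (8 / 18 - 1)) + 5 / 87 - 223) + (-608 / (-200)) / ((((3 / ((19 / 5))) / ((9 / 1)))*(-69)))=-55889128 / 250125 + 3*sqrt(295) / 5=-213.14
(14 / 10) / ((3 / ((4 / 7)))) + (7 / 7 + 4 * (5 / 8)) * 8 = 424 / 15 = 28.27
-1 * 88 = -88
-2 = -2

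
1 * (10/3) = 10/3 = 3.33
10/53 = 0.19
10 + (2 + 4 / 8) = 25 / 2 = 12.50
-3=-3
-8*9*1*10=-720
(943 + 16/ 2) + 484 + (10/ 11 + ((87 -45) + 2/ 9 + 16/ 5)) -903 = 286274/ 495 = 578.33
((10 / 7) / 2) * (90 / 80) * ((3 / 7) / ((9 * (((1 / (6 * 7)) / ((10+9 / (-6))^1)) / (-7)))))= -765 / 8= -95.62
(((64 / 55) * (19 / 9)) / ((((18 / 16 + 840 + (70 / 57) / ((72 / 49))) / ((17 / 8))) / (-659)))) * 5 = -776502336 / 38009477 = -20.43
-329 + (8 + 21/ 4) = -1263/ 4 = -315.75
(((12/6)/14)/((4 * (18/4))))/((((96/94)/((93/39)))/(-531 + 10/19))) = -14685103/1493856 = -9.83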